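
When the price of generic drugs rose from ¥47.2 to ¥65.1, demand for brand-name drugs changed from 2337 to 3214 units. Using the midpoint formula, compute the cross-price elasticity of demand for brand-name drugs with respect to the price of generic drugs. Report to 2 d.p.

ΔQ_x = 3214 − 2337 = 877; ΔP_y = 65.1 − 47.2 = 17.9.
Midpoints: P̄_y = 56.15, Q̄_x = 2775.5.
ε_xy = (ΔQ_x/ΔP_y)(P̄_y/Q̄_x) = (877/17.9)(56.15/2775.5).

0.99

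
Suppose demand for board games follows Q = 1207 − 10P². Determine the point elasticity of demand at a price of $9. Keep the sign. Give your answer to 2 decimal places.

At P = 9, Q = 397.
dQ/dP = −20P = -180.
ε = (dQ/dP)(P/Q) = (-180)(9/397).
|ε| > 1, so demand is elastic at this price.

-4.08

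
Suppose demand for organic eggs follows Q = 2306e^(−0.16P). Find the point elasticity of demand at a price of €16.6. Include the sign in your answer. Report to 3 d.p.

At P = 16.6, Q = 161.947.
dQ/dP = −0.16·2306e^(−0.16P) = −0.16Q = -25.912.
ε = (dQ/dP)(P/Q) = (-25.912)(16.6/161.947).

-2.656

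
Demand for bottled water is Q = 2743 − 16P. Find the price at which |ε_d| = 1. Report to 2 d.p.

85.72

For linear demand Q = a − bP, ε = −bP/(a − bP). |ε| = 1 when bP = a − bP, i.e. P = a/(2b).
P = 2743/(2·16) = 2743/32 = 85.7188.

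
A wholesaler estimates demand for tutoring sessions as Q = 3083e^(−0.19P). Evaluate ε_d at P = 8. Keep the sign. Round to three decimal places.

-1.520

At P = 8, Q = 674.289.
dQ/dP = −0.19·3083e^(−0.19P) = −0.19Q = -128.115.
ε = (dQ/dP)(P/Q) = (-128.115)(8/674.289).
|ε| > 1, so demand is elastic at this price.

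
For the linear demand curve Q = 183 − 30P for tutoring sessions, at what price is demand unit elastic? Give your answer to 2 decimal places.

3.05

For linear demand Q = a − bP, ε = −bP/(a − bP). |ε| = 1 when bP = a − bP, i.e. P = a/(2b).
P = 183/(2·30) = 183/60 = 3.0500.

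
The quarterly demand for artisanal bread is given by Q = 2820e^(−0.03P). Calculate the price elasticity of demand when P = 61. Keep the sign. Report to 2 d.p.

-1.83

At P = 61, Q = 452.366.
dQ/dP = −0.03·2820e^(−0.03P) = −0.03Q = -13.571.
ε = (dQ/dP)(P/Q) = (-13.571)(61/452.366).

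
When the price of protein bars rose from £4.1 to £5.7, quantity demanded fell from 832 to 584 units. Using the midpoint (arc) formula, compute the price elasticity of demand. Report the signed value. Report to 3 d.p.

-1.073

ΔQ = 584 − 832 = -248; ΔP = 5.7 − 4.1 = 1.6.
Midpoints: P̄ = 4.90, Q̄ = 708.0.
ε = (ΔQ/ΔP)(P̄/Q̄) = (-248/1.6)(4.90/708.0).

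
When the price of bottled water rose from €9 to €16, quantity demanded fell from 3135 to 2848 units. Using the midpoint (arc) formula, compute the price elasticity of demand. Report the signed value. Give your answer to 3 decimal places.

-0.171

ΔQ = 2848 − 3135 = -287; ΔP = 16 − 9 = 7.
Midpoints: P̄ = 12.50, Q̄ = 2991.5.
ε = (ΔQ/ΔP)(P̄/Q̄) = (-287/7)(12.50/2991.5).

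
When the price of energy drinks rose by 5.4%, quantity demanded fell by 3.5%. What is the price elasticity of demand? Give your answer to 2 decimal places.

ε = %ΔQ / %ΔP = (-3.5)/(5.4) = -0.648.

-0.65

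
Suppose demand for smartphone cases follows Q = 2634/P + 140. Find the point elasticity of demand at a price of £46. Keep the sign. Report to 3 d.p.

-0.290

At P = 46, Q = 197.261.
dQ/dP = −2634/P² = -1.245.
ε = (dQ/dP)(P/Q) = (-1.245)(46/197.261).
|ε| < 1, so demand is inelastic at this price.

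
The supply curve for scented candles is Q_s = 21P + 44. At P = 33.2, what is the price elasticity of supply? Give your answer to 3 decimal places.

0.941

At P = 33.2, Q_s = 741.20.
dQ_s/dP = 21.
ε_s = (dQ_s/dP)(P/Q_s) = (21)(33.2/741.20).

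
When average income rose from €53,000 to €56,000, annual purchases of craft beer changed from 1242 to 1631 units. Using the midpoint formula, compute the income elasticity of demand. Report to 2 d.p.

4.92

ΔQ = 389, ΔI = 3000. Midpoints: Ī = 54,500, Q̄ = 1436.5.
ε_I = (ΔQ/ΔI)(Ī/Q̄) = (389/3000)(54500/1436.5).
ε_I > 0, so the good is normal.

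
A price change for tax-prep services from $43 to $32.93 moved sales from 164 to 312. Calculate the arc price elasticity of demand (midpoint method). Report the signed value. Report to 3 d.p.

-2.344

ΔQ = 312 − 164 = 148; ΔP = 32.93 − 43 = -10.07.
Midpoints: P̄ = 37.97, Q̄ = 238.0.
ε = (ΔQ/ΔP)(P̄/Q̄) = (148/-10.07)(37.97/238.0).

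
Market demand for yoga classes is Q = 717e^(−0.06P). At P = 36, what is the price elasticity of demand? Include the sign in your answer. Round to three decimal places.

At P = 36, Q = 82.688.
dQ/dP = −0.06·717e^(−0.06P) = −0.06Q = -4.961.
ε = (dQ/dP)(P/Q) = (-4.961)(36/82.688).

-2.160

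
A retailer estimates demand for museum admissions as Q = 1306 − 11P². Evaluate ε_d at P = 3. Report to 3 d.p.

-0.164

At P = 3, Q = 1207.
dQ/dP = −22P = -66.
ε = (dQ/dP)(P/Q) = (-66)(3/1207).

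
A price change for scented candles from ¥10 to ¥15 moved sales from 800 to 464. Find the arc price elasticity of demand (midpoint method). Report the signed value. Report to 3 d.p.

ΔQ = 464 − 800 = -336; ΔP = 15 − 10 = 5.
Midpoints: P̄ = 12.50, Q̄ = 632.0.
ε = (ΔQ/ΔP)(P̄/Q̄) = (-336/5)(12.50/632.0).

-1.329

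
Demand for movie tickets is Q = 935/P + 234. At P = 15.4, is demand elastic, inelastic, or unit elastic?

Q = 294.714, dQ/dP = -3.942.
ε = (dQ/dP)(P/Q) ≈ -0.206.
|ε| = 0.21 < 1.

inelastic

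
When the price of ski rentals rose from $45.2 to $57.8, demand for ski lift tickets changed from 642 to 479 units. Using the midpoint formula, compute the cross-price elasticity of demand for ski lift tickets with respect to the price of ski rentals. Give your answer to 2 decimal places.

ΔQ_x = 479 − 642 = -163; ΔP_y = 57.8 − 45.2 = 12.6.
Midpoints: P̄_y = 51.50, Q̄_x = 560.5.
ε_xy = (ΔQ_x/ΔP_y)(P̄_y/Q̄_x) = (-163/12.6)(51.50/560.5).

-1.19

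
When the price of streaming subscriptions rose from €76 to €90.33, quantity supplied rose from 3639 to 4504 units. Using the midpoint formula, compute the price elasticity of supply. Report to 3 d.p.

ΔQ = 4504 − 3639 = 865; ΔP = 90.33 − 76 = 14.33.
Midpoints: P̄ = 83.16, Q̄ = 4071.5.
ε_s = (ΔQ/ΔP)(P̄/Q̄) = (865/14.33)(83.16/4071.5).

1.233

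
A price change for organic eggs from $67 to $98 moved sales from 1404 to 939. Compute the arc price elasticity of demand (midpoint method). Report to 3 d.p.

-1.056

ΔQ = 939 − 1404 = -465; ΔP = 98 − 67 = 31.
Midpoints: P̄ = 82.50, Q̄ = 1171.5.
ε = (ΔQ/ΔP)(P̄/Q̄) = (-465/31)(82.50/1171.5).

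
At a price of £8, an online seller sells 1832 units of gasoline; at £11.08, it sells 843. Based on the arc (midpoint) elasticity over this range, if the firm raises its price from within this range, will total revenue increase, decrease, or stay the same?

Arc ε = (-989/3.08)(9.54/1337.5) ≈ -2.290.
|ε| = 2.29 > 1, so demand is elastic. A price rise therefore reduces total revenue.

decrease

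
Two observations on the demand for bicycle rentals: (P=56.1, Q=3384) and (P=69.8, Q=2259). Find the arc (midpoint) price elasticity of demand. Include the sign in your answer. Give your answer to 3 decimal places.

ΔQ = 2259 − 3384 = -1125; ΔP = 69.8 − 56.1 = 13.7.
Midpoints: P̄ = 62.95, Q̄ = 2821.5.
ε = (ΔQ/ΔP)(P̄/Q̄) = (-1125/13.7)(62.95/2821.5).

-1.832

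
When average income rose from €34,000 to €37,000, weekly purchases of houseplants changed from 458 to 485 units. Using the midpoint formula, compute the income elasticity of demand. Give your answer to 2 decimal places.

0.68

ΔQ = 27, ΔI = 3000. Midpoints: Ī = 35,500, Q̄ = 471.5.
ε_I = (ΔQ/ΔI)(Ī/Q̄) = (27/3000)(35500/471.5).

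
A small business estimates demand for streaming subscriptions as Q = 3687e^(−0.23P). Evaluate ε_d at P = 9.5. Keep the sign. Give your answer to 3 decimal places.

-2.185

At P = 9.5, Q = 414.705.
dQ/dP = −0.23·3687e^(−0.23P) = −0.23Q = -95.382.
ε = (dQ/dP)(P/Q) = (-95.382)(9.5/414.705).
|ε| > 1, so demand is elastic at this price.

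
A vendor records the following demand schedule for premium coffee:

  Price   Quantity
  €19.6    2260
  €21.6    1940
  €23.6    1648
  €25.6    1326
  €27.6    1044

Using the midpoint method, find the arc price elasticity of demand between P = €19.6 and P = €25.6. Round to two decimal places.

-1.96

At P = 19.6, Q = 2260; at P = 25.6, Q = 1326.
ΔQ = -934, ΔP = 6.0. Midpoints: P̄ = 22.60, Q̄ = 1793.0.
ε = (ΔQ/ΔP)(P̄/Q̄) = (-934/6.0)(22.60/1793.0).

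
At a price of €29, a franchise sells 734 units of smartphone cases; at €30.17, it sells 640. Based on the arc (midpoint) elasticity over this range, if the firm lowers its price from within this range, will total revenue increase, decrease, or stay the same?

increase

Arc ε = (-94/1.17)(29.59/687.0) ≈ -3.460.
|ε| = 3.46 > 1, so demand is elastic. A price cut therefore raises total revenue.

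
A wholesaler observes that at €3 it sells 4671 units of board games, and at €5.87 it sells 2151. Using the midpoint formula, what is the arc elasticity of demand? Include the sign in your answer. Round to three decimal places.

ΔQ = 2151 − 4671 = -2520; ΔP = 5.87 − 3 = 2.87.
Midpoints: P̄ = 4.44, Q̄ = 3411.0.
ε = (ΔQ/ΔP)(P̄/Q̄) = (-2520/2.87)(4.44/3411.0).

-1.142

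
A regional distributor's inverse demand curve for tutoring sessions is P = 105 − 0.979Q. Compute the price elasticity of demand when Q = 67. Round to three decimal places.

-0.601

At Q = 67, P = 105 − 0.979(67) = 39.41.
dP/dQ = −0.979, so dQ/dP = 1/(−0.979) = -1.021.
ε = (dQ/dP)(P/Q) = (-1.021)(39.41/67).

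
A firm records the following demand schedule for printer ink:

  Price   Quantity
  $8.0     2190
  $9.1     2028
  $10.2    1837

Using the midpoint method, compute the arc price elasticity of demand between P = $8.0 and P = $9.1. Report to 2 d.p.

At P = 8.0, Q = 2190; at P = 9.1, Q = 2028.
ΔQ = -162, ΔP = 1.1. Midpoints: P̄ = 8.55, Q̄ = 2109.0.
ε = (ΔQ/ΔP)(P̄/Q̄) = (-162/1.1)(8.55/2109.0).

-0.60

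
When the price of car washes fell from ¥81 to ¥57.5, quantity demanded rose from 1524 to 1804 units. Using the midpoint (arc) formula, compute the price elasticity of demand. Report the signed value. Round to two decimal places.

-0.50

ΔQ = 1804 − 1524 = 280; ΔP = 57.5 − 81 = -23.5.
Midpoints: P̄ = 69.25, Q̄ = 1664.0.
ε = (ΔQ/ΔP)(P̄/Q̄) = (280/-23.5)(69.25/1664.0).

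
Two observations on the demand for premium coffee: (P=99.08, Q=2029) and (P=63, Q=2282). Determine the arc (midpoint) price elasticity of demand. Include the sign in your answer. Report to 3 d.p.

ΔQ = 2282 − 2029 = 253; ΔP = 63 − 99.08 = -36.08.
Midpoints: P̄ = 81.04, Q̄ = 2155.5.
ε = (ΔQ/ΔP)(P̄/Q̄) = (253/-36.08)(81.04/2155.5).

-0.264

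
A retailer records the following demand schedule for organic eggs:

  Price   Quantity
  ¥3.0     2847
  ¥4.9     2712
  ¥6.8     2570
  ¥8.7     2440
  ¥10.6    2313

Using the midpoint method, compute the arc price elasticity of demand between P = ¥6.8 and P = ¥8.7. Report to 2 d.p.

At P = 6.8, Q = 2570; at P = 8.7, Q = 2440.
ΔQ = -130, ΔP = 1.9. Midpoints: P̄ = 7.75, Q̄ = 2505.0.
ε = (ΔQ/ΔP)(P̄/Q̄) = (-130/1.9)(7.75/2505.0).

-0.21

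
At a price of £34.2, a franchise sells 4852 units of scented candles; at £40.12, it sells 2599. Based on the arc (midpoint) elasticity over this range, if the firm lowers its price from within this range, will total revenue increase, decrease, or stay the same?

increase

Arc ε = (-2253/5.92)(37.16/3725.5) ≈ -3.796.
|ε| = 3.80 > 1, so demand is elastic. A price cut therefore raises total revenue.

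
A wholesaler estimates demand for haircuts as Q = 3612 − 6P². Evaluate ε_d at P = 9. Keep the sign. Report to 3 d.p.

At P = 9, Q = 3126.
dQ/dP = −12P = -108.
ε = (dQ/dP)(P/Q) = (-108)(9/3126).
|ε| < 1, so demand is inelastic at this price.

-0.311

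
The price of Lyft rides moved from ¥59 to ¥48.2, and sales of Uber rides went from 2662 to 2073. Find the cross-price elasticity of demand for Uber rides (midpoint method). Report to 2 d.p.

ΔQ_x = 2073 − 2662 = -589; ΔP_y = 48.2 − 59 = -10.8.
Midpoints: P̄_y = 53.60, Q̄_x = 2367.5.
ε_xy = (ΔQ_x/ΔP_y)(P̄_y/Q̄_x) = (-589/-10.8)(53.60/2367.5).

1.23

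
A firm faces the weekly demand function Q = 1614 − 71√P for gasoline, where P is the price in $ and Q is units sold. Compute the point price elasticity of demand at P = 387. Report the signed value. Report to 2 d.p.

-3.21

At P = 387, Q = 217.266.
dQ/dP = −71/(2√P) = -1.805.
ε = (dQ/dP)(P/Q) = (-1.805)(387/217.266).
|ε| > 1, so demand is elastic at this price.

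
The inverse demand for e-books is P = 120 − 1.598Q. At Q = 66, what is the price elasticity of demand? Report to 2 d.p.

-0.14

At Q = 66, P = 120 − 1.598(66) = 14.53.
dP/dQ = −1.598, so dQ/dP = 1/(−1.598) = -0.626.
ε = (dQ/dP)(P/Q) = (-0.626)(14.53/66).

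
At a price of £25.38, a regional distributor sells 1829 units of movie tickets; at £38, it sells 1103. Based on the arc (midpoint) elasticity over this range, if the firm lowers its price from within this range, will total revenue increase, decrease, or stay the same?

Arc ε = (-726/12.62)(31.69/1466.0) ≈ -1.244.
|ε| = 1.24 > 1, so demand is elastic. A price cut therefore raises total revenue.

increase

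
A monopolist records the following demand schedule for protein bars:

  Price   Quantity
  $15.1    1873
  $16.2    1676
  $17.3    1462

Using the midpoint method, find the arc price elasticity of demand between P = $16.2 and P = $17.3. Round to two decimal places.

-2.08

At P = 16.2, Q = 1676; at P = 17.3, Q = 1462.
ΔQ = -214, ΔP = 1.1. Midpoints: P̄ = 16.75, Q̄ = 1569.0.
ε = (ΔQ/ΔP)(P̄/Q̄) = (-214/1.1)(16.75/1569.0).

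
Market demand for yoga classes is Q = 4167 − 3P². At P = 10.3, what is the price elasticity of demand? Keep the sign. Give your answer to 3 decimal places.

At P = 10.3, Q = 3848.730.
dQ/dP = −6P = -61.800.
ε = (dQ/dP)(P/Q) = (-61.800)(10.3/3848.730).

-0.165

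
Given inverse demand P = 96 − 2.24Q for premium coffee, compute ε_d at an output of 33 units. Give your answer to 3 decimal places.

At Q = 33, P = 96 − 2.24(33) = 22.08.
dP/dQ = −2.24, so dQ/dP = 1/(−2.24) = -0.446.
ε = (dQ/dP)(P/Q) = (-0.446)(22.08/33).

-0.299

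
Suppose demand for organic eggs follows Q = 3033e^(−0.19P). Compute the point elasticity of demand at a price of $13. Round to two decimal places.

At P = 13, Q = 256.546.
dQ/dP = −0.19·3033e^(−0.19P) = −0.19Q = -48.744.
ε = (dQ/dP)(P/Q) = (-48.744)(13/256.546).

-2.47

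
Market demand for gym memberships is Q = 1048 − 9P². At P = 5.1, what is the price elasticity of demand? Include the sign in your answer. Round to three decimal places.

At P = 5.1, Q = 813.910.
dQ/dP = −18P = -91.800.
ε = (dQ/dP)(P/Q) = (-91.800)(5.1/813.910).
|ε| < 1, so demand is inelastic at this price.

-0.575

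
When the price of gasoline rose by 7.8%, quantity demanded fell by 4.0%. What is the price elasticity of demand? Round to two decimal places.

ε = %ΔQ / %ΔP = (-4.0)/(7.8) = -0.513.

-0.51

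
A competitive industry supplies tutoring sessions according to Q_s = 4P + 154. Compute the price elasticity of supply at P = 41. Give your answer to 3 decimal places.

At P = 41, Q_s = 318.
dQ_s/dP = 4.
ε_s = (dQ_s/dP)(P/Q_s) = (4)(41/318).

0.516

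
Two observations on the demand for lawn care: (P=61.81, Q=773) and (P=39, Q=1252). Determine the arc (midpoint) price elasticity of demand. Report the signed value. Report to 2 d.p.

-1.05

ΔQ = 1252 − 773 = 479; ΔP = 39 − 61.81 = -22.81.
Midpoints: P̄ = 50.41, Q̄ = 1012.5.
ε = (ΔQ/ΔP)(P̄/Q̄) = (479/-22.81)(50.41/1012.5).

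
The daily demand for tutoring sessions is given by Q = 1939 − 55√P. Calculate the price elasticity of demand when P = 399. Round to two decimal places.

-0.65

At P = 399, Q = 840.376.
dQ/dP = −55/(2√P) = -1.377.
ε = (dQ/dP)(P/Q) = (-1.377)(399/840.376).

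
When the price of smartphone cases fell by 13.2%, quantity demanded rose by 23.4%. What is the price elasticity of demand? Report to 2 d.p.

ε = %ΔQ / %ΔP = (23.4)/(-13.2) = -1.773.

-1.77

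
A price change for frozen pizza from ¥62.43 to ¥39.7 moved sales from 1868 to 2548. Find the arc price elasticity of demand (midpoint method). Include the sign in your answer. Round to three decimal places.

-0.692

ΔQ = 2548 − 1868 = 680; ΔP = 39.7 − 62.43 = -22.73.
Midpoints: P̄ = 51.06, Q̄ = 2208.0.
ε = (ΔQ/ΔP)(P̄/Q̄) = (680/-22.73)(51.06/2208.0).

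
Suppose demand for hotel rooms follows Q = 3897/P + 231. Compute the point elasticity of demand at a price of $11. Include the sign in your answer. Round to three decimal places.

-0.605

At P = 11, Q = 585.273.
dQ/dP = −3897/P² = -32.207.
ε = (dQ/dP)(P/Q) = (-32.207)(11/585.273).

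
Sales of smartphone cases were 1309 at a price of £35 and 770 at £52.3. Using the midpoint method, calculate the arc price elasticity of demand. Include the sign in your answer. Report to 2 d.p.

ΔQ = 770 − 1309 = -539; ΔP = 52.3 − 35 = 17.3.
Midpoints: P̄ = 43.65, Q̄ = 1039.5.
ε = (ΔQ/ΔP)(P̄/Q̄) = (-539/17.3)(43.65/1039.5).

-1.31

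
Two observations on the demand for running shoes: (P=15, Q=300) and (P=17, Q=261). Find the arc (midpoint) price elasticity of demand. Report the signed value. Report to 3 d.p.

ΔQ = 261 − 300 = -39; ΔP = 17 − 15 = 2.
Midpoints: P̄ = 16.00, Q̄ = 280.5.
ε = (ΔQ/ΔP)(P̄/Q̄) = (-39/2)(16.00/280.5).

-1.112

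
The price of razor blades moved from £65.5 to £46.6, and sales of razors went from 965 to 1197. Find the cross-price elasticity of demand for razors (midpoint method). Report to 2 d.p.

ΔQ_x = 1197 − 965 = 232; ΔP_y = 46.6 − 65.5 = -18.9.
Midpoints: P̄_y = 56.05, Q̄_x = 1081.0.
ε_xy = (ΔQ_x/ΔP_y)(P̄_y/Q̄_x) = (232/-18.9)(56.05/1081.0).
ε_xy < 0, so the goods are complements.

-0.64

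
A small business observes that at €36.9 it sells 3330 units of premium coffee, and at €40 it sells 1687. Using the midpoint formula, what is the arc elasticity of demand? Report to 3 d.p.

-8.124

ΔQ = 1687 − 3330 = -1643; ΔP = 40 − 36.9 = 3.1.
Midpoints: P̄ = 38.45, Q̄ = 2508.5.
ε = (ΔQ/ΔP)(P̄/Q̄) = (-1643/3.1)(38.45/2508.5).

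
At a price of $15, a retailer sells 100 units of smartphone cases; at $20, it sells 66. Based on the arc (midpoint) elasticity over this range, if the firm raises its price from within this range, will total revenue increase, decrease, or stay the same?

decrease

Arc ε = (-34/5)(17.50/83.0) ≈ -1.434.
|ε| = 1.43 > 1, so demand is elastic. A price rise therefore reduces total revenue.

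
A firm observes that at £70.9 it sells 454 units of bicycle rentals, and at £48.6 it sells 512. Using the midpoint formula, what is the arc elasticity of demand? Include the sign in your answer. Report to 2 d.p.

-0.32

ΔQ = 512 − 454 = 58; ΔP = 48.6 − 70.9 = -22.3.
Midpoints: P̄ = 59.75, Q̄ = 483.0.
ε = (ΔQ/ΔP)(P̄/Q̄) = (58/-22.3)(59.75/483.0).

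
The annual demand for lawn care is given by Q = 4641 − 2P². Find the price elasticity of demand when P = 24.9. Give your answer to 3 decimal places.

At P = 24.9, Q = 3400.980.
dQ/dP = −4P = -99.600.
ε = (dQ/dP)(P/Q) = (-99.600)(24.9/3400.980).
|ε| < 1, so demand is inelastic at this price.

-0.729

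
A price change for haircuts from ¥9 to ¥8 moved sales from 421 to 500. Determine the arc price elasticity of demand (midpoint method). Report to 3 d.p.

ΔQ = 500 − 421 = 79; ΔP = 8 − 9 = -1.
Midpoints: P̄ = 8.50, Q̄ = 460.5.
ε = (ΔQ/ΔP)(P̄/Q̄) = (79/-1)(8.50/460.5).

-1.458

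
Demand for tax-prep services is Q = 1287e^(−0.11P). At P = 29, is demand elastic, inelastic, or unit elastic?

elastic

Q = 52.988, dQ/dP = -5.829.
ε = (dQ/dP)(P/Q) ≈ -3.190.
|ε| = 3.19 > 1.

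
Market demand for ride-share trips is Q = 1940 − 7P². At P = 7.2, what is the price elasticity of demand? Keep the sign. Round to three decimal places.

At P = 7.2, Q = 1577.120.
dQ/dP = −14P = -100.800.
ε = (dQ/dP)(P/Q) = (-100.800)(7.2/1577.120).

-0.460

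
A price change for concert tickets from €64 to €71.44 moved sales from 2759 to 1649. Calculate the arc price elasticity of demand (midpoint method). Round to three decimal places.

ΔQ = 1649 − 2759 = -1110; ΔP = 71.44 − 64 = 7.44.
Midpoints: P̄ = 67.72, Q̄ = 2204.0.
ε = (ΔQ/ΔP)(P̄/Q̄) = (-1110/7.44)(67.72/2204.0).

-4.584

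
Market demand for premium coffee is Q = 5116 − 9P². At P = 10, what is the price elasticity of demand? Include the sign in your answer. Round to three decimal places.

-0.427

At P = 10, Q = 4216.
dQ/dP = −18P = -180.
ε = (dQ/dP)(P/Q) = (-180)(10/4216).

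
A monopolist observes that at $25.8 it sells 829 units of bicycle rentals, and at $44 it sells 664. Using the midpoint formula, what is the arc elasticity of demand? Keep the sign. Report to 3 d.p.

ΔQ = 664 − 829 = -165; ΔP = 44 − 25.8 = 18.2.
Midpoints: P̄ = 34.90, Q̄ = 746.5.
ε = (ΔQ/ΔP)(P̄/Q̄) = (-165/18.2)(34.90/746.5).

-0.424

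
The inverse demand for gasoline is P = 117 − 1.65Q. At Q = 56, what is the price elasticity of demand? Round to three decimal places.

-0.266

At Q = 56, P = 117 − 1.65(56) = 24.60.
dP/dQ = −1.65, so dQ/dP = 1/(−1.65) = -0.606.
ε = (dQ/dP)(P/Q) = (-0.606)(24.60/56).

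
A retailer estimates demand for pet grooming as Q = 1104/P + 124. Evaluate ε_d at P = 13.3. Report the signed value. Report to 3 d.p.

At P = 13.3, Q = 207.008.
dQ/dP = −1104/P² = -6.241.
ε = (dQ/dP)(P/Q) = (-6.241)(13.3/207.008).

-0.401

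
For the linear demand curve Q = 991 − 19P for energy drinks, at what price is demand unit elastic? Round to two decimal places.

26.08

For linear demand Q = a − bP, ε = −bP/(a − bP). |ε| = 1 when bP = a − bP, i.e. P = a/(2b).
P = 991/(2·19) = 991/38 = 26.0789.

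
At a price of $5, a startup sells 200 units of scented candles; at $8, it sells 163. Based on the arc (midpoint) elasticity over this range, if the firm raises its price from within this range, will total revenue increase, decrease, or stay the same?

increase

Arc ε = (-37/3)(6.50/181.5) ≈ -0.442.
|ε| = 0.44 < 1, so demand is inelastic. A price rise therefore raises total revenue.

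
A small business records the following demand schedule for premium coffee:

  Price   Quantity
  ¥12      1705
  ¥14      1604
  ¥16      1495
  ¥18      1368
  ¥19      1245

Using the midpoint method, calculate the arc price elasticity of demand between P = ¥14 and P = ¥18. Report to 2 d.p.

-0.64

At P = 14, Q = 1604; at P = 18, Q = 1368.
ΔQ = -236, ΔP = 4. Midpoints: P̄ = 16.00, Q̄ = 1486.0.
ε = (ΔQ/ΔP)(P̄/Q̄) = (-236/4)(16.00/1486.0).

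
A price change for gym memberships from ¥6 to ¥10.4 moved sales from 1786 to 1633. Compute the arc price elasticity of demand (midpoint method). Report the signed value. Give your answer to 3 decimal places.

-0.167

ΔQ = 1633 − 1786 = -153; ΔP = 10.4 − 6 = 4.4.
Midpoints: P̄ = 8.20, Q̄ = 1709.5.
ε = (ΔQ/ΔP)(P̄/Q̄) = (-153/4.4)(8.20/1709.5).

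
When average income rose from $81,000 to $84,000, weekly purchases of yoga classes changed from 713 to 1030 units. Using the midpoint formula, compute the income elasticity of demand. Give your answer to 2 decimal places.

ΔQ = 317, ΔI = 3000. Midpoints: Ī = 82,500, Q̄ = 871.5.
ε_I = (ΔQ/ΔI)(Ī/Q̄) = (317/3000)(82500/871.5).
ε_I > 0, so the good is normal.

10.00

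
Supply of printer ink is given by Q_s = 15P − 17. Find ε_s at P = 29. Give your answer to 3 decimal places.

At P = 29, Q_s = 418.
dQ_s/dP = 15.
ε_s = (dQ_s/dP)(P/Q_s) = (15)(29/418).

1.041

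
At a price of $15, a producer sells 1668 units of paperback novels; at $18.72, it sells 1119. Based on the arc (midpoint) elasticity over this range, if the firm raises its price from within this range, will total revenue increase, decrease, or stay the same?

decrease

Arc ε = (-549/3.72)(16.86/1393.5) ≈ -1.786.
|ε| = 1.79 > 1, so demand is elastic. A price rise therefore reduces total revenue.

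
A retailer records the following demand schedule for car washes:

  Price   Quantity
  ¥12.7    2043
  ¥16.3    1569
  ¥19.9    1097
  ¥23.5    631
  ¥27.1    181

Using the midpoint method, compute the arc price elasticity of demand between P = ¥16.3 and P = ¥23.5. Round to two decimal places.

At P = 16.3, Q = 1569; at P = 23.5, Q = 631.
ΔQ = -938, ΔP = 7.2. Midpoints: P̄ = 19.90, Q̄ = 1100.0.
ε = (ΔQ/ΔP)(P̄/Q̄) = (-938/7.2)(19.90/1100.0).

-2.36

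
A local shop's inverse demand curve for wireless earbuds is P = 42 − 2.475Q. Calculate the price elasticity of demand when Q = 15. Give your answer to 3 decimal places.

At Q = 15, P = 42 − 2.475(15) = 4.88.
dP/dQ = −2.475, so dQ/dP = 1/(−2.475) = -0.404.
ε = (dQ/dP)(P/Q) = (-0.404)(4.88/15).

-0.131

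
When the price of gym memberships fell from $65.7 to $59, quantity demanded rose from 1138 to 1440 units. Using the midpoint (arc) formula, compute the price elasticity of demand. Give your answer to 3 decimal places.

-2.180

ΔQ = 1440 − 1138 = 302; ΔP = 59 − 65.7 = -6.7.
Midpoints: P̄ = 62.35, Q̄ = 1289.0.
ε = (ΔQ/ΔP)(P̄/Q̄) = (302/-6.7)(62.35/1289.0).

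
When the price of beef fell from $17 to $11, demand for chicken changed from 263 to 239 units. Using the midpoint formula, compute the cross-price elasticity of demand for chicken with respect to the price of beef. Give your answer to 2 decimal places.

0.22

ΔQ_x = 239 − 263 = -24; ΔP_y = 11 − 17 = -6.
Midpoints: P̄_y = 14.00, Q̄_x = 251.0.
ε_xy = (ΔQ_x/ΔP_y)(P̄_y/Q̄_x) = (-24/-6)(14.00/251.0).
ε_xy > 0, so the goods are substitutes.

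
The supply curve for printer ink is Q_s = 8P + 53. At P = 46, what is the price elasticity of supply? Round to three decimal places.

At P = 46, Q_s = 421.
dQ_s/dP = 8.
ε_s = (dQ_s/dP)(P/Q_s) = (8)(46/421).

0.874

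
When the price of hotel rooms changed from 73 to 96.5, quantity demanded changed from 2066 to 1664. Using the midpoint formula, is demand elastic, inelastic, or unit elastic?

Arc ε ≈ -0.777.
|ε| = 0.78 < 1.

inelastic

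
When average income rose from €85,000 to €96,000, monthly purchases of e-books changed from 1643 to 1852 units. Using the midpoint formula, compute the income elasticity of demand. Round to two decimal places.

0.98

ΔQ = 209, ΔI = 11000. Midpoints: Ī = 90,500, Q̄ = 1747.5.
ε_I = (ΔQ/ΔI)(Ī/Q̄) = (209/11000)(90500/1747.5).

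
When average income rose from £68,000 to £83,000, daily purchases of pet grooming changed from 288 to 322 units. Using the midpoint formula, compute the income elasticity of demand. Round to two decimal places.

ΔQ = 34, ΔI = 15000. Midpoints: Ī = 75,500, Q̄ = 305.0.
ε_I = (ΔQ/ΔI)(Ī/Q̄) = (34/15000)(75500/305.0).

0.56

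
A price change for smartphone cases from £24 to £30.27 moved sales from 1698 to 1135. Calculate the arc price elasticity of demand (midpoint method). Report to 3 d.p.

ΔQ = 1135 − 1698 = -563; ΔP = 30.27 − 24 = 6.27.
Midpoints: P̄ = 27.13, Q̄ = 1416.5.
ε = (ΔQ/ΔP)(P̄/Q̄) = (-563/6.27)(27.13/1416.5).

-1.720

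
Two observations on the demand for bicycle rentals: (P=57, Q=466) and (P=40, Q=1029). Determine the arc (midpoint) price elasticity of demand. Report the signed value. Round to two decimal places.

-2.15

ΔQ = 1029 − 466 = 563; ΔP = 40 − 57 = -17.
Midpoints: P̄ = 48.50, Q̄ = 747.5.
ε = (ΔQ/ΔP)(P̄/Q̄) = (563/-17)(48.50/747.5).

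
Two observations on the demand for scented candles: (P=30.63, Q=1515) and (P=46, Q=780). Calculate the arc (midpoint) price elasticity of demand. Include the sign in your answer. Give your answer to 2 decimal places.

ΔQ = 780 − 1515 = -735; ΔP = 46 − 30.63 = 15.37.
Midpoints: P̄ = 38.31, Q̄ = 1147.5.
ε = (ΔQ/ΔP)(P̄/Q̄) = (-735/15.37)(38.31/1147.5).

-1.60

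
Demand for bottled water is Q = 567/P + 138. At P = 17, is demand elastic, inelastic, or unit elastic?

inelastic

Q = 171.353, dQ/dP = -1.962.
ε = (dQ/dP)(P/Q) ≈ -0.195.
|ε| = 0.19 < 1.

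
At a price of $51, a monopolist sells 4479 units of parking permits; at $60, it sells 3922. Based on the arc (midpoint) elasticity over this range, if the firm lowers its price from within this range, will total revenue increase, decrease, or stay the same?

decrease

Arc ε = (-557/9)(55.50/4200.5) ≈ -0.818.
|ε| = 0.82 < 1, so demand is inelastic. A price cut therefore reduces total revenue.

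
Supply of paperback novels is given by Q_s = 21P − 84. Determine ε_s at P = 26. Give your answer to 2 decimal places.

At P = 26, Q_s = 462.
dQ_s/dP = 21.
ε_s = (dQ_s/dP)(P/Q_s) = (21)(26/462).

1.18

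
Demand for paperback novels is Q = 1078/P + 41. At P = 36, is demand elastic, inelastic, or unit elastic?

Q = 70.944, dQ/dP = -0.832.
ε = (dQ/dP)(P/Q) ≈ -0.422.
|ε| = 0.42 < 1.

inelastic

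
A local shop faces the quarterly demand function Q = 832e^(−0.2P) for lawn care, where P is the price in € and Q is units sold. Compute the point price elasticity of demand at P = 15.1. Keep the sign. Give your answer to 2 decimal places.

-3.02

At P = 15.1, Q = 40.603.
dQ/dP = −0.2·832e^(−0.2P) = −0.2Q = -8.121.
ε = (dQ/dP)(P/Q) = (-8.121)(15.1/40.603).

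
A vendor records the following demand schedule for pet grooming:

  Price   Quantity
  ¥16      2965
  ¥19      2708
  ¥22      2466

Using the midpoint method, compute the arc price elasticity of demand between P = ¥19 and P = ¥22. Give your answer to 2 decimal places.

At P = 19, Q = 2708; at P = 22, Q = 2466.
ΔQ = -242, ΔP = 3. Midpoints: P̄ = 20.50, Q̄ = 2587.0.
ε = (ΔQ/ΔP)(P̄/Q̄) = (-242/3)(20.50/2587.0).

-0.64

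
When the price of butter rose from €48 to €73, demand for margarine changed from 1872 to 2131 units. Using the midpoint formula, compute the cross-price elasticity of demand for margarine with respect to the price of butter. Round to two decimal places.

ΔQ_x = 2131 − 1872 = 259; ΔP_y = 73 − 48 = 25.
Midpoints: P̄_y = 60.50, Q̄_x = 2001.5.
ε_xy = (ΔQ_x/ΔP_y)(P̄_y/Q̄_x) = (259/25)(60.50/2001.5).
ε_xy > 0, so the goods are substitutes.

0.31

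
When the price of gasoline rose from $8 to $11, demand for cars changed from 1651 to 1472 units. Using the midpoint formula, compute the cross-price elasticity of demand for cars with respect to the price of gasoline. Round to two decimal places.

-0.36

ΔQ_x = 1472 − 1651 = -179; ΔP_y = 11 − 8 = 3.
Midpoints: P̄_y = 9.50, Q̄_x = 1561.5.
ε_xy = (ΔQ_x/ΔP_y)(P̄_y/Q̄_x) = (-179/3)(9.50/1561.5).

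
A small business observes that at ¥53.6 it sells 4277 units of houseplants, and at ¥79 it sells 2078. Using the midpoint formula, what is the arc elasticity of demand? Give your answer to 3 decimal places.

ΔQ = 2078 − 4277 = -2199; ΔP = 79 − 53.6 = 25.4.
Midpoints: P̄ = 66.30, Q̄ = 3177.5.
ε = (ΔQ/ΔP)(P̄/Q̄) = (-2199/25.4)(66.30/3177.5).

-1.806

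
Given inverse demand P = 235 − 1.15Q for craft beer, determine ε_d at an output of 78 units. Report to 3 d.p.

-1.620

At Q = 78, P = 235 − 1.15(78) = 145.30.
dP/dQ = −1.15, so dQ/dP = 1/(−1.15) = -0.870.
ε = (dQ/dP)(P/Q) = (-0.870)(145.30/78).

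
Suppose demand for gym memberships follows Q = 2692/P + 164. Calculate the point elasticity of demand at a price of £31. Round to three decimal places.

-0.346

At P = 31, Q = 250.839.
dQ/dP = −2692/P² = -2.801.
ε = (dQ/dP)(P/Q) = (-2.801)(31/250.839).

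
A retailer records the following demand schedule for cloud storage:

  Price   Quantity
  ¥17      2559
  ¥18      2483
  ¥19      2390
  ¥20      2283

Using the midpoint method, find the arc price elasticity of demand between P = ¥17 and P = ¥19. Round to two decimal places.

At P = 17, Q = 2559; at P = 19, Q = 2390.
ΔQ = -169, ΔP = 2. Midpoints: P̄ = 18.00, Q̄ = 2474.5.
ε = (ΔQ/ΔP)(P̄/Q̄) = (-169/2)(18.00/2474.5).

-0.61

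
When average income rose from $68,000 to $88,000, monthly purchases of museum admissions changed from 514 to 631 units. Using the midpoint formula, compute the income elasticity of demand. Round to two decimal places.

ΔQ = 117, ΔI = 20000. Midpoints: Ī = 78,000, Q̄ = 572.5.
ε_I = (ΔQ/ΔI)(Ī/Q̄) = (117/20000)(78000/572.5).

0.80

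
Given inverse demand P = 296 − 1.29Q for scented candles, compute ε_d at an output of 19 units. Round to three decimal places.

At Q = 19, P = 296 − 1.29(19) = 271.49.
dP/dQ = −1.29, so dQ/dP = 1/(−1.29) = -0.775.
ε = (dQ/dP)(P/Q) = (-0.775)(271.49/19).

-11.077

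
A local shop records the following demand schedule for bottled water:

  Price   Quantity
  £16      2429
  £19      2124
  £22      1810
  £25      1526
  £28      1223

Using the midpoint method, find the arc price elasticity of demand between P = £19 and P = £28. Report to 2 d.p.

At P = 19, Q = 2124; at P = 28, Q = 1223.
ΔQ = -901, ΔP = 9. Midpoints: P̄ = 23.50, Q̄ = 1673.5.
ε = (ΔQ/ΔP)(P̄/Q̄) = (-901/9)(23.50/1673.5).

-1.41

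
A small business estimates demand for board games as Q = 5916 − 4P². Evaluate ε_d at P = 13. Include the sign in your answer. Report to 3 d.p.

At P = 13, Q = 5240.
dQ/dP = −8P = -104.
ε = (dQ/dP)(P/Q) = (-104)(13/5240).
|ε| < 1, so demand is inelastic at this price.

-0.258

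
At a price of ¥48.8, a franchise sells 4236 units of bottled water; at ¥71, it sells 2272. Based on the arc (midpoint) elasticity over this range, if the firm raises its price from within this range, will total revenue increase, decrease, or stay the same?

decrease

Arc ε = (-1964/22.2)(59.90/3254.0) ≈ -1.629.
|ε| = 1.63 > 1, so demand is elastic. A price rise therefore reduces total revenue.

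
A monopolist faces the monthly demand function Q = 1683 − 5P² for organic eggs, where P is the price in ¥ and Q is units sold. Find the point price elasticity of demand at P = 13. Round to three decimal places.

At P = 13, Q = 838.
dQ/dP = −10P = -130.
ε = (dQ/dP)(P/Q) = (-130)(13/838).

-2.017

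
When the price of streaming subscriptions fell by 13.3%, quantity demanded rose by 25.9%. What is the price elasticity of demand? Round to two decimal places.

ε = %ΔQ / %ΔP = (25.9)/(-13.3) = -1.947.

-1.95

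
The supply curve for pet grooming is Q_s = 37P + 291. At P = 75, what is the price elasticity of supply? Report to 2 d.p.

At P = 75, Q_s = 3066.
dQ_s/dP = 37.
ε_s = (dQ_s/dP)(P/Q_s) = (37)(75/3066).

0.91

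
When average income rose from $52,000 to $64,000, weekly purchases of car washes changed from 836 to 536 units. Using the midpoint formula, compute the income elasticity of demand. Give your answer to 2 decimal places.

-2.11

ΔQ = -300, ΔI = 12000. Midpoints: Ī = 58,000, Q̄ = 686.0.
ε_I = (ΔQ/ΔI)(Ī/Q̄) = (-300/12000)(58000/686.0).
ε_I < 0, so the good is inferior.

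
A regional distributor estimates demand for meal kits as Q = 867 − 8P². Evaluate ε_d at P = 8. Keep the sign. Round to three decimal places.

At P = 8, Q = 355.
dQ/dP = −16P = -128.
ε = (dQ/dP)(P/Q) = (-128)(8/355).

-2.885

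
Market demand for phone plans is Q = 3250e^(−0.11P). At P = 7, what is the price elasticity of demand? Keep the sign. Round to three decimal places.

-0.770

At P = 7, Q = 1504.792.
dQ/dP = −0.11·3250e^(−0.11P) = −0.11Q = -165.527.
ε = (dQ/dP)(P/Q) = (-165.527)(7/1504.792).
|ε| < 1, so demand is inelastic at this price.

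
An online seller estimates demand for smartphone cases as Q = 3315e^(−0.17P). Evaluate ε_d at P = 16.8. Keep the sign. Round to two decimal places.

-2.86

At P = 16.8, Q = 190.607.
dQ/dP = −0.17·3315e^(−0.17P) = −0.17Q = -32.403.
ε = (dQ/dP)(P/Q) = (-32.403)(16.8/190.607).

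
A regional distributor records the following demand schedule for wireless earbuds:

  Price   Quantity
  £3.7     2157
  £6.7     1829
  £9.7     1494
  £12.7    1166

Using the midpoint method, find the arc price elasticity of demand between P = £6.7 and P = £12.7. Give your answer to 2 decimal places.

At P = 6.7, Q = 1829; at P = 12.7, Q = 1166.
ΔQ = -663, ΔP = 6.0. Midpoints: P̄ = 9.70, Q̄ = 1497.5.
ε = (ΔQ/ΔP)(P̄/Q̄) = (-663/6.0)(9.70/1497.5).

-0.72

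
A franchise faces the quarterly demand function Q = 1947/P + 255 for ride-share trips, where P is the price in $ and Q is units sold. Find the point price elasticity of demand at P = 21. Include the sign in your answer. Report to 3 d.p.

At P = 21, Q = 347.714.
dQ/dP = −1947/P² = -4.415.
ε = (dQ/dP)(P/Q) = (-4.415)(21/347.714).
|ε| < 1, so demand is inelastic at this price.

-0.267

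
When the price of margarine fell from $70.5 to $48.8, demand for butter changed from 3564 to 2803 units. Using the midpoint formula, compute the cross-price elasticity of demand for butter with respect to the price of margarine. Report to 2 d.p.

ΔQ_x = 2803 − 3564 = -761; ΔP_y = 48.8 − 70.5 = -21.7.
Midpoints: P̄_y = 59.65, Q̄_x = 3183.5.
ε_xy = (ΔQ_x/ΔP_y)(P̄_y/Q̄_x) = (-761/-21.7)(59.65/3183.5).

0.66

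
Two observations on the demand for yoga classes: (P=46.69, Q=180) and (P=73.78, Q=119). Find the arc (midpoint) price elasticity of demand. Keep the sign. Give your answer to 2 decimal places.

-0.91

ΔQ = 119 − 180 = -61; ΔP = 73.78 − 46.69 = 27.09.
Midpoints: P̄ = 60.23, Q̄ = 149.5.
ε = (ΔQ/ΔP)(P̄/Q̄) = (-61/27.09)(60.23/149.5).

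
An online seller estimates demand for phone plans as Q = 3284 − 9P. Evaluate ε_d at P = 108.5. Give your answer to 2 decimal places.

-0.42

At P = 108.5, Q = 2307.500.
dQ/dP = −9.
ε = (dQ/dP)(P/Q) = (-9)(108.5/2307.500).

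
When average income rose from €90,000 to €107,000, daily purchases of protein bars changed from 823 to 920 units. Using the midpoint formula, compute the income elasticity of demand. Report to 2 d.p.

0.64

ΔQ = 97, ΔI = 17000. Midpoints: Ī = 98,500, Q̄ = 871.5.
ε_I = (ΔQ/ΔI)(Ī/Q̄) = (97/17000)(98500/871.5).
ε_I > 0, so the good is normal.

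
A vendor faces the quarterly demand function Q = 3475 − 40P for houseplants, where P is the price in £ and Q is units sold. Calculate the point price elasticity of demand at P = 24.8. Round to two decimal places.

At P = 24.8, Q = 2483.
dQ/dP = −40.
ε = (dQ/dP)(P/Q) = (-40)(24.8/2483).

-0.40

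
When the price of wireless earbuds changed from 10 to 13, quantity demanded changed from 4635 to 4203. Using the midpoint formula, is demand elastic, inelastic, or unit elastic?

Arc ε ≈ -0.375.
|ε| = 0.37 < 1.

inelastic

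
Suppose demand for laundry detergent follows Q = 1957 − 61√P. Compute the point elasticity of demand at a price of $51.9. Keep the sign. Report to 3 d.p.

-0.145

At P = 51.9, Q = 1517.546.
dQ/dP = −61/(2√P) = -4.234.
ε = (dQ/dP)(P/Q) = (-4.234)(51.9/1517.546).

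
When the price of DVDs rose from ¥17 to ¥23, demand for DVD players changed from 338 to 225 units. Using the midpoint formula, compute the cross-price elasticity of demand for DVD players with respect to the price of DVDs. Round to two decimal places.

ΔQ_x = 225 − 338 = -113; ΔP_y = 23 − 17 = 6.
Midpoints: P̄_y = 20.00, Q̄_x = 281.5.
ε_xy = (ΔQ_x/ΔP_y)(P̄_y/Q̄_x) = (-113/6)(20.00/281.5).
ε_xy < 0, so the goods are complements.

-1.34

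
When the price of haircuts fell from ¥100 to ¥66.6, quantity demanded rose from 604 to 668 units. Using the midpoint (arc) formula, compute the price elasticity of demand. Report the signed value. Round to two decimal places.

-0.25

ΔQ = 668 − 604 = 64; ΔP = 66.6 − 100 = -33.4.
Midpoints: P̄ = 83.30, Q̄ = 636.0.
ε = (ΔQ/ΔP)(P̄/Q̄) = (64/-33.4)(83.30/636.0).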